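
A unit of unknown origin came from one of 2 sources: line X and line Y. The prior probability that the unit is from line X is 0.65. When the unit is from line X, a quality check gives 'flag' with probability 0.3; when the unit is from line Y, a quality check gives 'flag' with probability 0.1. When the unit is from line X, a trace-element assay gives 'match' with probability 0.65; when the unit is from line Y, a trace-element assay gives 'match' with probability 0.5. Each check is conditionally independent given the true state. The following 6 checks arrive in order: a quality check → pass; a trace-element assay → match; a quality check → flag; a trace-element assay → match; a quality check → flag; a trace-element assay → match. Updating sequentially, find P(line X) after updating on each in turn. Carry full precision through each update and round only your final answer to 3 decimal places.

After a quality check='pass': P(line X) = 0.7·0.6500 / (0.7·0.6500 + 0.9·0.3500) ≈ 0.5909
After a trace-element assay='match': P(line X) = 0.65·0.5909 / (0.65·0.5909 + 0.5·0.4091) ≈ 0.6525
After a quality check='flag': P(line X) = 0.3·0.6525 / (0.3·0.6525 + 0.1·0.3475) ≈ 0.8492
After a trace-element assay='match': P(line X) = 0.65·0.8492 / (0.65·0.8492 + 0.5·0.1508) ≈ 0.8799
After a quality check='flag': P(line X) = 0.3·0.8799 / (0.3·0.8799 + 0.1·0.1201) ≈ 0.9565
After a trace-element assay='match': P(line X) = 0.65·0.9565 / (0.65·0.9565 + 0.5·0.0435) ≈ 0.9662

0.966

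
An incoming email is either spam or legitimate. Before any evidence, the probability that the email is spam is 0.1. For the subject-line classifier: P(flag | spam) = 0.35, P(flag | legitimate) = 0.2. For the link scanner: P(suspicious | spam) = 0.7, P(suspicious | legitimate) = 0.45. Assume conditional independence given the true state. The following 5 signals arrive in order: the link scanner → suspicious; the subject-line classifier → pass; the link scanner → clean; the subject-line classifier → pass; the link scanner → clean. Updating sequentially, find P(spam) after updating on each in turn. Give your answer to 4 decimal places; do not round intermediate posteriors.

0.0328

After the link scanner='suspicious': P(spam) = 0.7·0.1000 / (0.7·0.1000 + 0.45·0.9000) ≈ 0.1474
After the subject-line classifier='pass': P(spam) = 0.65·0.1474 / (0.65·0.1474 + 0.8·0.8526) ≈ 0.1231
After the link scanner='clean': P(spam) = 0.3·0.1231 / (0.3·0.1231 + 0.55·0.8769) ≈ 0.0711
After the subject-line classifier='pass': P(spam) = 0.65·0.0711 / (0.65·0.0711 + 0.8·0.9289) ≈ 0.0586
After the link scanner='clean': P(spam) = 0.3·0.0586 / (0.3·0.0586 + 0.55·0.9414) ≈ 0.0328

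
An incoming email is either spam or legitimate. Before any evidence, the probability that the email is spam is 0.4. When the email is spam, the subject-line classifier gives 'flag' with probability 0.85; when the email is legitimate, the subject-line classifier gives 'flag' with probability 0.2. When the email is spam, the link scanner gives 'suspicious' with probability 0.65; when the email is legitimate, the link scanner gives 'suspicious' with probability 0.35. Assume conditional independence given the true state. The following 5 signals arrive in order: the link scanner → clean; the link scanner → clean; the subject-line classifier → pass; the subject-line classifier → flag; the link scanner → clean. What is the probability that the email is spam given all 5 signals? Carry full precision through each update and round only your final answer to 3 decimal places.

0.077

After the link scanner='clean': P(spam) = 0.35·0.4000 / (0.35·0.4000 + 0.65·0.6000) ≈ 0.2642
After the link scanner='clean': P(spam) = 0.35·0.2642 / (0.35·0.2642 + 0.65·0.7358) ≈ 0.1620
After the subject-line classifier='pass': P(spam) = 0.15·0.1620 / (0.15·0.1620 + 0.8·0.8380) ≈ 0.0350
After the subject-line classifier='flag': P(spam) = 0.85·0.0350 / (0.85·0.0350 + 0.2·0.9650) ≈ 0.1335
After the link scanner='clean': P(spam) = 0.35·0.1335 / (0.35·0.1335 + 0.65·0.8665) ≈ 0.0766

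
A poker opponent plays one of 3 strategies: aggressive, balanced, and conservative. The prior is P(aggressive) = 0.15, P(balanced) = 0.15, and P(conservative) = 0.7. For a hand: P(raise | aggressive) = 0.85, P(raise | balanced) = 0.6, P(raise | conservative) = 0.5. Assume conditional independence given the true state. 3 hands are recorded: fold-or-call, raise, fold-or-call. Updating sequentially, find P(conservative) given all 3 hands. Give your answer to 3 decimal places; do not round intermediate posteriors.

After 'fold-or-call': normaliser = 0.15·0.1500 + 0.4·0.1500 + 0.5·0.7000; P(aggressive) ≈ 0.0520, P(balanced) ≈ 0.1387, P(conservative) ≈ 0.8092
After 'raise': normaliser = 0.85·0.0520 + 0.6·0.1387 + 0.5·0.8092; P(aggressive) ≈ 0.0831, P(balanced) ≈ 0.1564, P(conservative) ≈ 0.7605
After 'fold-or-call': normaliser = 0.15·0.0831 + 0.4·0.1564 + 0.5·0.7605; P(aggressive) ≈ 0.0274, P(balanced) ≈ 0.1374, P(conservative) ≈ 0.8352

0.835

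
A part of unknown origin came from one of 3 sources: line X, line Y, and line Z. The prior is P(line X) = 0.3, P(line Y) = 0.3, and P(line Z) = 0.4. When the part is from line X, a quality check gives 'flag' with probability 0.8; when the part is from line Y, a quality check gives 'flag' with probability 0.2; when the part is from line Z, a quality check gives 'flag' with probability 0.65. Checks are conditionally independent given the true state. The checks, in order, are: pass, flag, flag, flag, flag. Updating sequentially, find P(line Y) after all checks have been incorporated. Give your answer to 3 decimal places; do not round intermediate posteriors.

0.008

Each posterior becomes the prior for the next update.
After 'pass': normaliser = 0.2·0.3000 + 0.8·0.3000 + 0.35·0.4000; P(line X) ≈ 0.1364, P(line Y) ≈ 0.5455, P(line Z) ≈ 0.3182
After 'flag': normaliser = 0.8·0.1364 + 0.2·0.5455 + 0.65·0.3182; P(line X) ≈ 0.2567, P(line Y) ≈ 0.2567, P(line Z) ≈ 0.4866
After 'flag': normaliser = 0.8·0.2567 + 0.2·0.2567 + 0.65·0.4866; P(line X) ≈ 0.3584, P(line Y) ≈ 0.0896, P(line Z) ≈ 0.5520
After 'flag': normaliser = 0.8·0.3584 + 0.2·0.0896 + 0.65·0.5520; P(line X) ≈ 0.4321, P(line Y) ≈ 0.0270, P(line Z) ≈ 0.5408
After 'flag': normaliser = 0.8·0.4321 + 0.2·0.0270 + 0.65·0.5408; P(line X) ≈ 0.4920, P(line Y) ≈ 0.0077, P(line Z) ≈ 0.5003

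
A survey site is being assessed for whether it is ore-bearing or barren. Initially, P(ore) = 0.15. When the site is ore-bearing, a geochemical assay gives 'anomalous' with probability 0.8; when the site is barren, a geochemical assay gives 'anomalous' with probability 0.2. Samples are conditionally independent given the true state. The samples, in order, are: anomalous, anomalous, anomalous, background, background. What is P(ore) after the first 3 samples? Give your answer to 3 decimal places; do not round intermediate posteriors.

After 'anomalous': P(ore) = 0.8·0.1500 / (0.8·0.1500 + 0.2·0.8500) ≈ 0.4138
After 'anomalous': P(ore) = 0.8·0.4138 / (0.8·0.4138 + 0.2·0.5862) ≈ 0.7385
After 'anomalous': P(ore) = 0.8·0.7385 / (0.8·0.7385 + 0.2·0.2615) ≈ 0.9187

0.919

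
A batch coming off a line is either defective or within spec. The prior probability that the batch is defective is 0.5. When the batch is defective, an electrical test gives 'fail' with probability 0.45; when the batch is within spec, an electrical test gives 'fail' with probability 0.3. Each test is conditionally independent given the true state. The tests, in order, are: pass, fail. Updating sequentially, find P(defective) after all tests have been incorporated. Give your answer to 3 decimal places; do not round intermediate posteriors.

After 'pass': P(defective) = 0.55·0.5000 / (0.55·0.5000 + 0.7·0.5000) ≈ 0.4400
After 'fail': P(defective) = 0.45·0.4400 / (0.45·0.4400 + 0.3·0.5600) ≈ 0.5410

0.541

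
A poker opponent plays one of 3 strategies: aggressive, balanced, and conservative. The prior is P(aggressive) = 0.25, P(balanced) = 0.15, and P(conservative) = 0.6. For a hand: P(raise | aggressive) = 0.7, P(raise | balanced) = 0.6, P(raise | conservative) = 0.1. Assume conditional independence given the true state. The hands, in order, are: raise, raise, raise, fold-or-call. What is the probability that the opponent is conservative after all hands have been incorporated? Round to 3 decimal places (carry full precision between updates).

0.014

After 'raise': normaliser = 0.7·0.2500 + 0.6·0.1500 + 0.1·0.6000; P(aggressive) ≈ 0.5385, P(balanced) ≈ 0.2769, P(conservative) ≈ 0.1846
After 'raise': normaliser = 0.7·0.5385 + 0.6·0.2769 + 0.1·0.1846; P(aggressive) ≈ 0.6712, P(balanced) ≈ 0.2959, P(conservative) ≈ 0.0329
After 'raise': normaliser = 0.7·0.6712 + 0.6·0.2959 + 0.1·0.0329; P(aggressive) ≈ 0.7221, P(balanced) ≈ 0.2728, P(conservative) ≈ 0.0051
After 'fold-or-call': normaliser = 0.3·0.7221 + 0.4·0.2728 + 0.9·0.0051; P(aggressive) ≈ 0.6558, P(balanced) ≈ 0.3304, P(conservative) ≈ 0.0138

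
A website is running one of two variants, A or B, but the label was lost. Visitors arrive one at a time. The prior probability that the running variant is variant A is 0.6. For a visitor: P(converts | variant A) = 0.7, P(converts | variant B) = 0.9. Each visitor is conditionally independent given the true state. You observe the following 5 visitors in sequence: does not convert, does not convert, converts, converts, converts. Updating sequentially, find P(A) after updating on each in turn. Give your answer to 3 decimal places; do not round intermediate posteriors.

Each posterior becomes the prior for the next update.
After 'does not convert': P(A) = 0.3·0.6000 / (0.3·0.6000 + 0.1·0.4000) ≈ 0.8182
After 'does not convert': P(A) = 0.3·0.8182 / (0.3·0.8182 + 0.1·0.1818) ≈ 0.9310
After 'converts': P(A) = 0.7·0.9310 / (0.7·0.9310 + 0.9·0.0690) ≈ 0.9130
After 'converts': P(A) = 0.7·0.9130 / (0.7·0.9130 + 0.9·0.0870) ≈ 0.8909
After 'converts': P(A) = 0.7·0.8909 / (0.7·0.8909 + 0.9·0.1091) ≈ 0.8640

0.864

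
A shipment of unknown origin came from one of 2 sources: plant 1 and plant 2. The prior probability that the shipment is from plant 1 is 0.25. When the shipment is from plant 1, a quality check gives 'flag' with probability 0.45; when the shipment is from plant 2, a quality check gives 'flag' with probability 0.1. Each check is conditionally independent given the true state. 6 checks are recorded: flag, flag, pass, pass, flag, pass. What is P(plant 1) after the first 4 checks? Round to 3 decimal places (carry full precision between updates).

0.716

Apply Bayes' rule sequentially, carrying P(plant 1) forward.
After 'flag': P(plant 1) = 0.45·0.2500 / (0.45·0.2500 + 0.1·0.7500) ≈ 0.6000
After 'flag': P(plant 1) = 0.45·0.6000 / (0.45·0.6000 + 0.1·0.4000) ≈ 0.8710
After 'pass': P(plant 1) = 0.55·0.8710 / (0.55·0.8710 + 0.9·0.1290) ≈ 0.8049
After 'pass': P(plant 1) = 0.55·0.8049 / (0.55·0.8049 + 0.9·0.1951) ≈ 0.7160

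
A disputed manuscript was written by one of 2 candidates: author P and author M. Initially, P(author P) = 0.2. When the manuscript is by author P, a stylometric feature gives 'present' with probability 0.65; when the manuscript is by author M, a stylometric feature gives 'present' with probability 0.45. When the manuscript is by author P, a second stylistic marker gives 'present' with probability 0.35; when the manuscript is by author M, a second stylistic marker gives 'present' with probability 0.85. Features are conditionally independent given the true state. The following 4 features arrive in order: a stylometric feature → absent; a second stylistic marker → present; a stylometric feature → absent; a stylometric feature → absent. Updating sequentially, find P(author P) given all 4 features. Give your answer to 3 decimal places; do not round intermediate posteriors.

After a stylometric feature='absent': P(author P) = 0.35·0.2000 / (0.35·0.2000 + 0.55·0.8000) ≈ 0.1373
After a second stylistic marker='present': P(author P) = 0.35·0.1373 / (0.35·0.1373 + 0.85·0.8627) ≈ 0.0615
After a stylometric feature='absent': P(author P) = 0.35·0.0615 / (0.35·0.0615 + 0.55·0.9385) ≈ 0.0400
After a stylometric feature='absent': P(author P) = 0.35·0.0400 / (0.35·0.0400 + 0.55·0.9600) ≈ 0.0258

0.026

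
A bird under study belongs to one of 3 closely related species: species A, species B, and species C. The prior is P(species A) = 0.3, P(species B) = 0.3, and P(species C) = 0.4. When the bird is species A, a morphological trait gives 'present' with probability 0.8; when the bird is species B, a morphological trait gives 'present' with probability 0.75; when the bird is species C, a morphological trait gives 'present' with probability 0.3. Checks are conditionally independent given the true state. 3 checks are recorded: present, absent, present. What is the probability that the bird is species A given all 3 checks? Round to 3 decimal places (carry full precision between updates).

0.363

After 'present': normaliser = 0.8·0.3000 + 0.75·0.3000 + 0.3·0.4000; P(species A) ≈ 0.4103, P(species B) ≈ 0.3846, P(species C) ≈ 0.2051
After 'absent': normaliser = 0.2·0.4103 + 0.25·0.3846 + 0.7·0.2051; P(species A) ≈ 0.2550, P(species B) ≈ 0.2988, P(species C) ≈ 0.4462
After 'present': normaliser = 0.8·0.2550 + 0.75·0.2988 + 0.3·0.4462; P(species A) ≈ 0.3630, P(species B) ≈ 0.3988, P(species C) ≈ 0.2382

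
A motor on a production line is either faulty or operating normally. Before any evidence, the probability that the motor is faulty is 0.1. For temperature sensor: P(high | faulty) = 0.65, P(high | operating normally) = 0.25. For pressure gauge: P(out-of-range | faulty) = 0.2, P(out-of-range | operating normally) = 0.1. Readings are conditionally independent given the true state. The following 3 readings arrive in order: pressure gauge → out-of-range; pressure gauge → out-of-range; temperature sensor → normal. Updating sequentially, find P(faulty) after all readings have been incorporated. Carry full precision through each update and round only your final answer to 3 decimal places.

Apply Bayes' rule sequentially, carrying P(faulty) forward.
After pressure gauge='out-of-range': P(faulty) = 0.2·0.1000 / (0.2·0.1000 + 0.1·0.9000) ≈ 0.1818
After pressure gauge='out-of-range': P(faulty) = 0.2·0.1818 / (0.2·0.1818 + 0.1·0.8182) ≈ 0.3077
After temperature sensor='normal': P(faulty) = 0.35·0.3077 / (0.35·0.3077 + 0.75·0.6923) ≈ 0.1718

0.172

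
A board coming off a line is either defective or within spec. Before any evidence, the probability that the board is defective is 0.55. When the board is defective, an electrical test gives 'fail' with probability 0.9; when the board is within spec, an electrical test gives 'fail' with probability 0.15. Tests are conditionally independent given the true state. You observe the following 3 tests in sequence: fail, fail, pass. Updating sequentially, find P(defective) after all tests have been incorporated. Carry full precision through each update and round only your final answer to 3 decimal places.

After 'fail': P(defective) = 0.9·0.5500 / (0.9·0.5500 + 0.15·0.4500) ≈ 0.8800
After 'fail': P(defective) = 0.9·0.8800 / (0.9·0.8800 + 0.15·0.1200) ≈ 0.9778
After 'pass': P(defective) = 0.1·0.9778 / (0.1·0.9778 + 0.85·0.0222) ≈ 0.8381

0.838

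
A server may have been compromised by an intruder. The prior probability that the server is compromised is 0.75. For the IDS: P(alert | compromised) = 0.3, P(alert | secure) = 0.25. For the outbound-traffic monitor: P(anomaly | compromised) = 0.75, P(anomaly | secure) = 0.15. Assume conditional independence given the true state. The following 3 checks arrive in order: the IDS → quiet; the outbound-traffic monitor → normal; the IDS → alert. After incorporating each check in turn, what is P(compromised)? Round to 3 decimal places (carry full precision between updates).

0.497

After the IDS='quiet': P(compromised) = 0.7·0.7500 / (0.7·0.7500 + 0.75·0.2500) ≈ 0.7368
After the outbound-traffic monitor='normal': P(compromised) = 0.25·0.7368 / (0.25·0.7368 + 0.85·0.2632) ≈ 0.4516
After the IDS='alert': P(compromised) = 0.3·0.4516 / (0.3·0.4516 + 0.25·0.5484) ≈ 0.4970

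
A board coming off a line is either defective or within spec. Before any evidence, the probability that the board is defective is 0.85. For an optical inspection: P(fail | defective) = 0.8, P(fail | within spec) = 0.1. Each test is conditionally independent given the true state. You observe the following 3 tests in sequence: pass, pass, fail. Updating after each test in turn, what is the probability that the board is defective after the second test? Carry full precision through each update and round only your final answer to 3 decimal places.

After 'pass': P(defective) = 0.2·0.8500 / (0.2·0.8500 + 0.9·0.1500) ≈ 0.5574
After 'pass': P(defective) = 0.2·0.5574 / (0.2·0.5574 + 0.9·0.4426) ≈ 0.2186

0.219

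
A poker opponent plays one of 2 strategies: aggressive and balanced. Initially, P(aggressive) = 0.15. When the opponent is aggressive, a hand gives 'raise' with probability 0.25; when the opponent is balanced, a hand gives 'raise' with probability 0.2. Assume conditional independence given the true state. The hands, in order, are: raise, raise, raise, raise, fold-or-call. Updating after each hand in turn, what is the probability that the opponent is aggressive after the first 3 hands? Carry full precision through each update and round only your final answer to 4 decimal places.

Each posterior becomes the prior for the next update.
After 'raise': P(aggressive) = 0.25·0.1500 / (0.25·0.1500 + 0.2·0.8500) ≈ 0.1807
After 'raise': P(aggressive) = 0.25·0.1807 / (0.25·0.1807 + 0.2·0.8193) ≈ 0.2161
After 'raise': P(aggressive) = 0.25·0.2161 / (0.25·0.2161 + 0.2·0.7839) ≈ 0.2563

0.2563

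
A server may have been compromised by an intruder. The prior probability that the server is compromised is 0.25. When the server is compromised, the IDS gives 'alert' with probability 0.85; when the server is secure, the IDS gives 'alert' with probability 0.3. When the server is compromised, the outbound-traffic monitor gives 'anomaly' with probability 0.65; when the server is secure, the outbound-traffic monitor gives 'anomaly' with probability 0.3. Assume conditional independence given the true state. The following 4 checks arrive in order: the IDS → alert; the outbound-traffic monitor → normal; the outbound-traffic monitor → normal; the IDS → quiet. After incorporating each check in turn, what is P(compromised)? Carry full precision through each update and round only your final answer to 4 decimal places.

After the IDS='alert': P(compromised) = 0.85·0.2500 / (0.85·0.2500 + 0.3·0.7500) ≈ 0.4857
After the outbound-traffic monitor='normal': P(compromised) = 0.35·0.4857 / (0.35·0.4857 + 0.7·0.5143) ≈ 0.3208
After the outbound-traffic monitor='normal': P(compromised) = 0.35·0.3208 / (0.35·0.3208 + 0.7·0.6792) ≈ 0.1910
After the IDS='quiet': P(compromised) = 0.15·0.1910 / (0.15·0.1910 + 0.7·0.8090) ≈ 0.0482

0.0482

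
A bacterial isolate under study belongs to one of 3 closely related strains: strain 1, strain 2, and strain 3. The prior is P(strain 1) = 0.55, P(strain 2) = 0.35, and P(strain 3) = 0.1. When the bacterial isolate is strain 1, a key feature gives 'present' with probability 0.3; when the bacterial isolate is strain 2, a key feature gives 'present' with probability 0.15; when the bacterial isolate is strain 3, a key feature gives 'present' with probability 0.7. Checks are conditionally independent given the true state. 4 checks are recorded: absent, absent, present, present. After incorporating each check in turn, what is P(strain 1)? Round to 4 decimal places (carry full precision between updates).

0.7060

After 'absent': normaliser = 0.7·0.5500 + 0.85·0.3500 + 0.3·0.1000; P(strain 1) ≈ 0.5404, P(strain 2) ≈ 0.4175, P(strain 3) ≈ 0.0421
After 'absent': normaliser = 0.7·0.5404 + 0.85·0.4175 + 0.3·0.0421; P(strain 1) ≈ 0.5072, P(strain 2) ≈ 0.4759, P(strain 3) ≈ 0.0169
After 'present': normaliser = 0.3·0.5072 + 0.15·0.4759 + 0.7·0.0169; P(strain 1) ≈ 0.6464, P(strain 2) ≈ 0.3033, P(strain 3) ≈ 0.0504
After 'present': normaliser = 0.3·0.6464 + 0.15·0.3033 + 0.7·0.0504; P(strain 1) ≈ 0.7060, P(strain 2) ≈ 0.1656, P(strain 3) ≈ 0.1284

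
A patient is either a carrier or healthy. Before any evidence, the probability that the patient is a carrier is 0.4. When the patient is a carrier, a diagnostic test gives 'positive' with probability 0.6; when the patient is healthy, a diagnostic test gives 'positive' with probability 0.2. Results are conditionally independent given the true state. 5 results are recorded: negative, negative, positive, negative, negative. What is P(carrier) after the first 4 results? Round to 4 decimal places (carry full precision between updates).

After 'negative': P(carrier) = 0.4·0.4000 / (0.4·0.4000 + 0.8·0.6000) ≈ 0.2500
After 'negative': P(carrier) = 0.4·0.2500 / (0.4·0.2500 + 0.8·0.7500) ≈ 0.1429
After 'positive': P(carrier) = 0.6·0.1429 / (0.6·0.1429 + 0.2·0.8571) ≈ 0.3333
After 'negative': P(carrier) = 0.4·0.3333 / (0.4·0.3333 + 0.8·0.6667) ≈ 0.2000

0.2000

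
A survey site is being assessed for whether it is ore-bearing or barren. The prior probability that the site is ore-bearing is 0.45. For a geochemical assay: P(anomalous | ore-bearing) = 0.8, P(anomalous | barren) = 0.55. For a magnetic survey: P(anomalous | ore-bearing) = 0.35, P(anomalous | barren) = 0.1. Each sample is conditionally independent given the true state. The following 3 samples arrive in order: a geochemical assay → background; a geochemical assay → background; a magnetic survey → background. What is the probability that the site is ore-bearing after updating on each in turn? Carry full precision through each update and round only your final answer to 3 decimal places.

After a geochemical assay='background': P(ore) = 0.2·0.4500 / (0.2·0.4500 + 0.45·0.5500) ≈ 0.2667
After a geochemical assay='background': P(ore) = 0.2·0.2667 / (0.2·0.2667 + 0.45·0.7333) ≈ 0.1391
After a magnetic survey='background': P(ore) = 0.65·0.1391 / (0.65·0.1391 + 0.9·0.8609) ≈ 0.1045

0.105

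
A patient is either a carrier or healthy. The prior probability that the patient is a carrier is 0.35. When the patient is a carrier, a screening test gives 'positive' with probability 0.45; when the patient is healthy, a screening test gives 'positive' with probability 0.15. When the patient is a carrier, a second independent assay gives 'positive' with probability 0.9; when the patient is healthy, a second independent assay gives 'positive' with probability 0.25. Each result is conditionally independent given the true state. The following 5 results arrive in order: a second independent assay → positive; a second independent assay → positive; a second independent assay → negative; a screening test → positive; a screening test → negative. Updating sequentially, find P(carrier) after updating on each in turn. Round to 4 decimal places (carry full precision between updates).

0.6436

After a second independent assay='positive': P(carrier) = 0.9·0.3500 / (0.9·0.3500 + 0.25·0.6500) ≈ 0.6597
After a second independent assay='positive': P(carrier) = 0.9·0.6597 / (0.9·0.6597 + 0.25·0.3403) ≈ 0.8747
After a second independent assay='negative': P(carrier) = 0.1·0.8747 / (0.1·0.8747 + 0.75·0.1253) ≈ 0.4820
After a screening test='positive': P(carrier) = 0.45·0.4820 / (0.45·0.4820 + 0.15·0.5180) ≈ 0.7362
After a screening test='negative': P(carrier) = 0.55·0.7362 / (0.55·0.7362 + 0.85·0.2638) ≈ 0.6436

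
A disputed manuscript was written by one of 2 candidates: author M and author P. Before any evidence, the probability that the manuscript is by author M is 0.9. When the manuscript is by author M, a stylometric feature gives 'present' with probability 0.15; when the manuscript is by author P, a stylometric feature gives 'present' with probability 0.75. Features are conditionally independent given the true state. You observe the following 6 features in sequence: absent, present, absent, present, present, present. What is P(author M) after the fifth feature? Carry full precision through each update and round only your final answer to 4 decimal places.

0.4542

After 'absent': P(author M) = 0.85·0.9000 / (0.85·0.9000 + 0.25·0.1000) ≈ 0.9684
After 'present': P(author M) = 0.15·0.9684 / (0.15·0.9684 + 0.75·0.0316) ≈ 0.8596
After 'absent': P(author M) = 0.85·0.8596 / (0.85·0.8596 + 0.25·0.1404) ≈ 0.9541
After 'present': P(author M) = 0.15·0.9541 / (0.15·0.9541 + 0.75·0.0459) ≈ 0.8063
After 'present': P(author M) = 0.15·0.8063 / (0.15·0.8063 + 0.75·0.1937) ≈ 0.4542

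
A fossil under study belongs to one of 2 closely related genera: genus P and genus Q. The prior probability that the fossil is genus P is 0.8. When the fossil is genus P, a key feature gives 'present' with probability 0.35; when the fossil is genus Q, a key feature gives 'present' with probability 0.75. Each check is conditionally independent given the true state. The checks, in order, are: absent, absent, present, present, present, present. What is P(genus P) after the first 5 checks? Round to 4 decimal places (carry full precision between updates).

Each posterior becomes the prior for the next update.
After 'absent': P(genus P) = 0.65·0.8000 / (0.65·0.8000 + 0.25·0.2000) ≈ 0.9123
After 'absent': P(genus P) = 0.65·0.9123 / (0.65·0.9123 + 0.25·0.0877) ≈ 0.9643
After 'present': P(genus P) = 0.35·0.9643 / (0.35·0.9643 + 0.75·0.0357) ≈ 0.9266
After 'present': P(genus P) = 0.35·0.9266 / (0.35·0.9266 + 0.75·0.0734) ≈ 0.8548
After 'present': P(genus P) = 0.35·0.8548 / (0.35·0.8548 + 0.75·0.1452) ≈ 0.7332

0.7332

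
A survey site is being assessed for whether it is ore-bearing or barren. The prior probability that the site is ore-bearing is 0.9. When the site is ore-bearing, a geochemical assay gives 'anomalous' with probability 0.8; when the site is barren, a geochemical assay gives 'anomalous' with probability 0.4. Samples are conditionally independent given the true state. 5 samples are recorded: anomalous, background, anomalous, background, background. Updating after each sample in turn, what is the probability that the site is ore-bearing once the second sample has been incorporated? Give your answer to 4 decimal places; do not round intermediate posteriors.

After 'anomalous': P(ore) = 0.8·0.9000 / (0.8·0.9000 + 0.4·0.1000) ≈ 0.9474
After 'background': P(ore) = 0.2·0.9474 / (0.2·0.9474 + 0.6·0.0526) ≈ 0.8571

0.8571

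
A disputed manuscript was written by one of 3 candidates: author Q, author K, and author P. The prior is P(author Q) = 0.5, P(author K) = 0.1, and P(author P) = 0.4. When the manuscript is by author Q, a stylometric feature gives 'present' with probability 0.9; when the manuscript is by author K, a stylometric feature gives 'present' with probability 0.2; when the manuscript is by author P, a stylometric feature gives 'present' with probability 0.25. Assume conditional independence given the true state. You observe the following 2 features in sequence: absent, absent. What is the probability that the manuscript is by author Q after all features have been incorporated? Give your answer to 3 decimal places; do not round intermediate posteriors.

After 'absent': normaliser = 0.1·0.5000 + 0.8·0.1000 + 0.75·0.4000; P(author Q) ≈ 0.1163, P(author K) ≈ 0.1860, P(author P) ≈ 0.6977
After 'absent': normaliser = 0.1·0.1163 + 0.8·0.1860 + 0.75·0.6977; P(author Q) ≈ 0.0170, P(author K) ≈ 0.2177, P(author P) ≈ 0.7653

0.017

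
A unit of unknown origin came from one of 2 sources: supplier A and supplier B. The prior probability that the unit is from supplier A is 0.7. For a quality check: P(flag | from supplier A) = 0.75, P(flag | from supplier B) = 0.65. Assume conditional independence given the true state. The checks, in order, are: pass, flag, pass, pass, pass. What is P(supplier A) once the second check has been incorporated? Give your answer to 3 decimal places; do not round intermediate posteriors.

After 'pass': P(supplier A) = 0.25·0.7000 / (0.25·0.7000 + 0.35·0.3000) ≈ 0.6250
After 'flag': P(supplier A) = 0.75·0.6250 / (0.75·0.6250 + 0.65·0.3750) ≈ 0.6579

0.658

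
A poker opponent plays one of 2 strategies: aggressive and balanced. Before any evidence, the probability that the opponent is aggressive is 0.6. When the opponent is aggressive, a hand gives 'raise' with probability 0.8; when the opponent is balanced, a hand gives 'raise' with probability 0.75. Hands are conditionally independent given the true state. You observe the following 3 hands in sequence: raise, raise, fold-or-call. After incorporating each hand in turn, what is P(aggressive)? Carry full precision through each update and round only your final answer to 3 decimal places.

After 'raise': P(aggressive) = 0.8·0.6000 / (0.8·0.6000 + 0.75·0.4000) ≈ 0.6154
After 'raise': P(aggressive) = 0.8·0.6154 / (0.8·0.6154 + 0.75·0.3846) ≈ 0.6305
After 'fold-or-call': P(aggressive) = 0.2·0.6305 / (0.2·0.6305 + 0.25·0.3695) ≈ 0.5772

0.577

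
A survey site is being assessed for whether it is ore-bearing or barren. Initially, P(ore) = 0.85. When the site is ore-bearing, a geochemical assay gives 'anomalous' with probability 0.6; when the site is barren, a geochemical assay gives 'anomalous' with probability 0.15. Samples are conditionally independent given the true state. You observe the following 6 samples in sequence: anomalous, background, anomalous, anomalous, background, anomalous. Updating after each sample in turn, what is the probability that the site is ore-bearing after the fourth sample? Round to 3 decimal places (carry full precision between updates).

After 'anomalous': P(ore) = 0.6·0.8500 / (0.6·0.8500 + 0.15·0.1500) ≈ 0.9577
After 'background': P(ore) = 0.4·0.9577 / (0.4·0.9577 + 0.85·0.0423) ≈ 0.9143
After 'anomalous': P(ore) = 0.6·0.9143 / (0.6·0.9143 + 0.15·0.0857) ≈ 0.9771
After 'anomalous': P(ore) = 0.6·0.9771 / (0.6·0.9771 + 0.15·0.0229) ≈ 0.9942

0.994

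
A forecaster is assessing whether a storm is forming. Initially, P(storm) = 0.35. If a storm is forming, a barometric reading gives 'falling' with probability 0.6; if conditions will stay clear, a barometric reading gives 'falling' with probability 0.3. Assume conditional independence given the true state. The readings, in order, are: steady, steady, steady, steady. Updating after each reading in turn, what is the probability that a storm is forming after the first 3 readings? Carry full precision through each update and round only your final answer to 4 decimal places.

Apply Bayes' rule sequentially, carrying P(storm) forward.
After 'steady': P(storm) = 0.4·0.3500 / (0.4·0.3500 + 0.7·0.6500) ≈ 0.2353
After 'steady': P(storm) = 0.4·0.2353 / (0.4·0.2353 + 0.7·0.7647) ≈ 0.1495
After 'steady': P(storm) = 0.4·0.1495 / (0.4·0.1495 + 0.7·0.8505) ≈ 0.0913

0.0913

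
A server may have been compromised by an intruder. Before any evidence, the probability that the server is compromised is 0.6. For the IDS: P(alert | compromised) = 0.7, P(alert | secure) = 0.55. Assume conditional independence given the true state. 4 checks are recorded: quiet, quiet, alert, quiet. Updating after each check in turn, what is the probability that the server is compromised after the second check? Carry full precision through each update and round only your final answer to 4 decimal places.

0.4000

Apply Bayes' rule sequentially, carrying P(compromised) forward.
After 'quiet': P(compromised) = 0.3·0.6000 / (0.3·0.6000 + 0.45·0.4000) ≈ 0.5000
After 'quiet': P(compromised) = 0.3·0.5000 / (0.3·0.5000 + 0.45·0.5000) ≈ 0.4000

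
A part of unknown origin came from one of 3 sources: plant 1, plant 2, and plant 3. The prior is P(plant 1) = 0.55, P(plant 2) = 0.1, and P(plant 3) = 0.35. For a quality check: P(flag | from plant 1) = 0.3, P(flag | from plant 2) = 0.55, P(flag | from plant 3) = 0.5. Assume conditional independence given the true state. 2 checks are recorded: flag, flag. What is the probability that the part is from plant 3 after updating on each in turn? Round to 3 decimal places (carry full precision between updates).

Each posterior becomes the prior for the next update.
After 'flag': normaliser = 0.3·0.5500 + 0.55·0.1000 + 0.5·0.3500; P(plant 1) ≈ 0.4177, P(plant 2) ≈ 0.1392, P(plant 3) ≈ 0.4430
After 'flag': normaliser = 0.3·0.4177 + 0.55·0.1392 + 0.5·0.4430; P(plant 1) ≈ 0.2960, P(plant 2) ≈ 0.1809, P(plant 3) ≈ 0.5232

0.523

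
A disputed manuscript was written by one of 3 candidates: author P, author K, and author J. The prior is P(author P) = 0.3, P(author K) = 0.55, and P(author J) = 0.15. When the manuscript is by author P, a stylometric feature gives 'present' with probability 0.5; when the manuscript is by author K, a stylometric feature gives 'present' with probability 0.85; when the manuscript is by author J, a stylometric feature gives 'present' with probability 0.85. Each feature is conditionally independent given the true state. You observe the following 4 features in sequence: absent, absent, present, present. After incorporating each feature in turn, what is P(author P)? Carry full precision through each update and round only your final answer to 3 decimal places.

After 'absent': normaliser = 0.5·0.3000 + 0.15·0.5500 + 0.15·0.1500; P(author P) ≈ 0.5882, P(author K) ≈ 0.3235, P(author J) ≈ 0.0882
After 'absent': normaliser = 0.5·0.5882 + 0.15·0.3235 + 0.15·0.0882; P(author P) ≈ 0.8264, P(author K) ≈ 0.1364, P(author J) ≈ 0.0372
After 'present': normaliser = 0.5·0.8264 + 0.85·0.1364 + 0.85·0.0372; P(author P) ≈ 0.7369, P(author K) ≈ 0.2067, P(author J) ≈ 0.0564
After 'present': normaliser = 0.5·0.7369 + 0.85·0.2067 + 0.85·0.0564; P(author P) ≈ 0.6223, P(author K) ≈ 0.2968, P(author J) ≈ 0.0809

0.622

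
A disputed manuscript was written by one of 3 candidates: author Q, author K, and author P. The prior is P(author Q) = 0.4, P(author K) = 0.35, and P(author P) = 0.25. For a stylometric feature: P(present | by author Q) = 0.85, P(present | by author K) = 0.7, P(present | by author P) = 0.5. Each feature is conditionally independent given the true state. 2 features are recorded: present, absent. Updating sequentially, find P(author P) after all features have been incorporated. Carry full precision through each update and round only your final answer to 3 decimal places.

0.334

After 'present': normaliser = 0.85·0.4000 + 0.7·0.3500 + 0.5·0.2500; P(author Q) ≈ 0.4789, P(author K) ≈ 0.3451, P(author P) ≈ 0.1761
After 'absent': normaliser = 0.15·0.4789 + 0.3·0.3451 + 0.5·0.1761; P(author Q) ≈ 0.2727, P(author K) ≈ 0.3930, P(author P) ≈ 0.3342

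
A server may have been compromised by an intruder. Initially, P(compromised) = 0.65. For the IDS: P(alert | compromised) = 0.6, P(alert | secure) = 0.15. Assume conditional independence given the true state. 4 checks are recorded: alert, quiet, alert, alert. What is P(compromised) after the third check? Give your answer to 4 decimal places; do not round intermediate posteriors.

After 'alert': P(compromised) = 0.6·0.6500 / (0.6·0.6500 + 0.15·0.3500) ≈ 0.8814
After 'quiet': P(compromised) = 0.4·0.8814 / (0.4·0.8814 + 0.85·0.1186) ≈ 0.7776
After 'alert': P(compromised) = 0.6·0.7776 / (0.6·0.7776 + 0.15·0.2224) ≈ 0.9333

0.9333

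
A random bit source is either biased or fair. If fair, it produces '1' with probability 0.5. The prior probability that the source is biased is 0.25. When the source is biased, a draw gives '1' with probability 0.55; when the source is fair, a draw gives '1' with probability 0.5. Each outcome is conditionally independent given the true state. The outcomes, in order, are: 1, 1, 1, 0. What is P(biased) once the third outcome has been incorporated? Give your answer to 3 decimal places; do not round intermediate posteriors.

0.307

After '1': P(biased) = 0.55·0.2500 / (0.55·0.2500 + 0.5·0.7500) ≈ 0.2683
After '1': P(biased) = 0.55·0.2683 / (0.55·0.2683 + 0.5·0.7317) ≈ 0.2874
After '1': P(biased) = 0.55·0.2874 / (0.55·0.2874 + 0.5·0.7126) ≈ 0.3073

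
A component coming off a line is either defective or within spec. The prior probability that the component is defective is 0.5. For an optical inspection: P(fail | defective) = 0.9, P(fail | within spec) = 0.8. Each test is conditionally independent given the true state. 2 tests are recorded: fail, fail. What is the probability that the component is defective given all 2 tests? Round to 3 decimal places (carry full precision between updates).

Apply Bayes' rule sequentially, carrying P(defective) forward.
After 'fail': P(defective) = 0.9·0.5000 / (0.9·0.5000 + 0.8·0.5000) ≈ 0.5294
After 'fail': P(defective) = 0.9·0.5294 / (0.9·0.5294 + 0.8·0.4706) ≈ 0.5586

0.559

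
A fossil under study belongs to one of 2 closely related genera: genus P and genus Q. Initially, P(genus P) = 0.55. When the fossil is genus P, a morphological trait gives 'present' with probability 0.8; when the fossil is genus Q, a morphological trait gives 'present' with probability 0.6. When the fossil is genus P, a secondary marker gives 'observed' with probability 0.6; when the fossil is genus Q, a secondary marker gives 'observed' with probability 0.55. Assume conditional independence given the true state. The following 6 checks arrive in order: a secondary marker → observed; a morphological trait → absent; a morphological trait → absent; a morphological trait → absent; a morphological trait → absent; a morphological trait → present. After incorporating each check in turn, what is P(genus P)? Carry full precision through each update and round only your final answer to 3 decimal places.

After a secondary marker='observed': P(genus P) = 0.6·0.5500 / (0.6·0.5500 + 0.55·0.4500) ≈ 0.5714
After a morphological trait='absent': P(genus P) = 0.2·0.5714 / (0.2·0.5714 + 0.4·0.4286) ≈ 0.4000
After a morphological trait='absent': P(genus P) = 0.2·0.4000 / (0.2·0.4000 + 0.4·0.6000) ≈ 0.2500
After a morphological trait='absent': P(genus P) = 0.2·0.2500 / (0.2·0.2500 + 0.4·0.7500) ≈ 0.1429
After a morphological trait='absent': P(genus P) = 0.2·0.1429 / (0.2·0.1429 + 0.4·0.8571) ≈ 0.0769
After a morphological trait='present': P(genus P) = 0.8·0.0769 / (0.8·0.0769 + 0.6·0.9231) ≈ 0.1000

0.100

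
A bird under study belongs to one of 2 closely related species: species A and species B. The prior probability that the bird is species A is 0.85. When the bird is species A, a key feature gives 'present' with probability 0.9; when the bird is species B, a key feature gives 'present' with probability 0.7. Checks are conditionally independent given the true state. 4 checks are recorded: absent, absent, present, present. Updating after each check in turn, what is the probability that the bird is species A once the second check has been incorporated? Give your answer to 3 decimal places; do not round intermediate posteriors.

After 'absent': P(species A) = 0.1·0.8500 / (0.1·0.8500 + 0.3·0.1500) ≈ 0.6538
After 'absent': P(species A) = 0.1·0.6538 / (0.1·0.6538 + 0.3·0.3462) ≈ 0.3864

0.386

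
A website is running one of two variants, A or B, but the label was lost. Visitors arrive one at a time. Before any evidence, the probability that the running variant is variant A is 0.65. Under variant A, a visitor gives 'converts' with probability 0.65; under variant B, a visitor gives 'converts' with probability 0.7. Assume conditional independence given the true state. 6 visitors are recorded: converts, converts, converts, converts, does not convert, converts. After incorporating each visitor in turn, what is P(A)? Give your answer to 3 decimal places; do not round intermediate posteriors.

After 'converts': P(A) = 0.65·0.6500 / (0.65·0.6500 + 0.7·0.3500) ≈ 0.6330
After 'converts': P(A) = 0.65·0.6330 / (0.65·0.6330 + 0.7·0.3670) ≈ 0.6156
After 'converts': P(A) = 0.65·0.6156 / (0.65·0.6156 + 0.7·0.3844) ≈ 0.5979
After 'converts': P(A) = 0.65·0.5979 / (0.65·0.5979 + 0.7·0.4021) ≈ 0.5800
After 'does not convert': P(A) = 0.35·0.5800 / (0.35·0.5800 + 0.3·0.4200) ≈ 0.6170
After 'converts': P(A) = 0.65·0.6170 / (0.65·0.6170 + 0.7·0.3830) ≈ 0.5993

0.599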